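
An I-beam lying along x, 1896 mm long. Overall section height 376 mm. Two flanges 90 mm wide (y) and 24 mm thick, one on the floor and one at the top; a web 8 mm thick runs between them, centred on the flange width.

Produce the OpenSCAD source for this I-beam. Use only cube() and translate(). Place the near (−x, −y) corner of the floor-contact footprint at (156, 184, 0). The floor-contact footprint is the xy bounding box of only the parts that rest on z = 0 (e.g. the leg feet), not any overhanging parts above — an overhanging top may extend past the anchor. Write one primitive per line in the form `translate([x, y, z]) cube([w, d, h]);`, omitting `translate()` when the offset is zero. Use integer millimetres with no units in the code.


translate([156, 184, 0]) cube([1896, 90, 24]);
translate([156, 225, 24]) cube([1896, 8, 328]);
translate([156, 184, 352]) cube([1896, 90, 24]);


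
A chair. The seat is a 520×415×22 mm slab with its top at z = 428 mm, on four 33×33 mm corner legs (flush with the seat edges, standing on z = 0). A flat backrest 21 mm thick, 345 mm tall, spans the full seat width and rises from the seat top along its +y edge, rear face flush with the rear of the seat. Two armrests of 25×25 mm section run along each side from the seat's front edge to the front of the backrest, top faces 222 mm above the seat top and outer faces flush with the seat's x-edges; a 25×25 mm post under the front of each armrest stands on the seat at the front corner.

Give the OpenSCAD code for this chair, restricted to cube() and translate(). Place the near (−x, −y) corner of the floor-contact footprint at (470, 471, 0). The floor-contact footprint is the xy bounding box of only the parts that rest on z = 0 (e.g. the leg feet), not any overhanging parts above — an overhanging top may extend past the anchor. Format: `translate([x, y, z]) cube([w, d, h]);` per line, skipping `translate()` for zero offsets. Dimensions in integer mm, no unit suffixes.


translate([470, 471, 406]) cube([520, 415, 22]);
translate([470, 471, 0]) cube([33, 33, 406]);
translate([957, 471, 0]) cube([33, 33, 406]);
translate([470, 853, 0]) cube([33, 33, 406]);
translate([957, 853, 0]) cube([33, 33, 406]);
translate([470, 865, 428]) cube([520, 21, 345]);
translate([470, 471, 625]) cube([25, 394, 25]);
translate([965, 471, 625]) cube([25, 394, 25]);
translate([470, 471, 428]) cube([25, 25, 197]);
translate([965, 471, 428]) cube([25, 25, 197]);


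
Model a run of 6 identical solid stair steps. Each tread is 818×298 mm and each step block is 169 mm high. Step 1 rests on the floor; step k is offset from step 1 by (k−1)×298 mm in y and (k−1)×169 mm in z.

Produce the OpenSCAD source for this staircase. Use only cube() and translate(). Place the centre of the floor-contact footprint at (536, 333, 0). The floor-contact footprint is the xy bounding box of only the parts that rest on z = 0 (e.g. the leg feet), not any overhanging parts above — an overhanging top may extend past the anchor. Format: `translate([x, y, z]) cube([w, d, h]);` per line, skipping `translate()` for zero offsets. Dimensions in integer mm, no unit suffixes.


translate([127, 184, 0]) cube([818, 298, 169]);
translate([127, 482, 169]) cube([818, 298, 169]);
translate([127, 780, 338]) cube([818, 298, 169]);
translate([127, 1078, 507]) cube([818, 298, 169]);
translate([127, 1376, 676]) cube([818, 298, 169]);
translate([127, 1674, 845]) cube([818, 298, 169]);


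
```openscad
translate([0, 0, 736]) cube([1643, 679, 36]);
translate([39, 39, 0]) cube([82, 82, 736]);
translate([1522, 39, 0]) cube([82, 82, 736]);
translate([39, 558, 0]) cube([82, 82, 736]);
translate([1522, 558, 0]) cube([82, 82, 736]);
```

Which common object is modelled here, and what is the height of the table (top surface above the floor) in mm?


A table. The table height is 772 mm.

A 1643×679×36 slab sits at z = 736 on four 82 mm square posts — a table. The top surface is at 736 + 36 = 772 mm.


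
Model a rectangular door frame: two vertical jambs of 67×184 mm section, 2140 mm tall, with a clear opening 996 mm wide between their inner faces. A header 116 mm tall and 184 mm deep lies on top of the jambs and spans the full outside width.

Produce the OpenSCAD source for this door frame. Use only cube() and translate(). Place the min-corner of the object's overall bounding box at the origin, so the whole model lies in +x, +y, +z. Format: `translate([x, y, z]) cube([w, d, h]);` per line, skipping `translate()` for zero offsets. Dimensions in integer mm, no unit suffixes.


cube([67, 184, 2140]);
translate([1063, 0, 0]) cube([67, 184, 2140]);
translate([0, 0, 2140]) cube([1130, 184, 116]);


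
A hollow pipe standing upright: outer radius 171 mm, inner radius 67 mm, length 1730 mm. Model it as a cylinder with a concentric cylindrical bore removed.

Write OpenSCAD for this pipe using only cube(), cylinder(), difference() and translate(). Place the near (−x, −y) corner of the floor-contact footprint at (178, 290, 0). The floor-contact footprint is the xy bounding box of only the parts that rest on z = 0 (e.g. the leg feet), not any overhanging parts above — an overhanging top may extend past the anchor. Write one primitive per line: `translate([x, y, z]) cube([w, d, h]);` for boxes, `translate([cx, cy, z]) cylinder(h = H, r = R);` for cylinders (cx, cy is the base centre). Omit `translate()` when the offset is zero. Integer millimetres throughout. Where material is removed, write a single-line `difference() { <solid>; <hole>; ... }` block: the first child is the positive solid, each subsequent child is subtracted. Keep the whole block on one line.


difference() { translate([349, 461, 0]) cylinder(h = 1730, r = 171); translate([349, 461, 0]) cylinder(h = 1730, r = 67); }


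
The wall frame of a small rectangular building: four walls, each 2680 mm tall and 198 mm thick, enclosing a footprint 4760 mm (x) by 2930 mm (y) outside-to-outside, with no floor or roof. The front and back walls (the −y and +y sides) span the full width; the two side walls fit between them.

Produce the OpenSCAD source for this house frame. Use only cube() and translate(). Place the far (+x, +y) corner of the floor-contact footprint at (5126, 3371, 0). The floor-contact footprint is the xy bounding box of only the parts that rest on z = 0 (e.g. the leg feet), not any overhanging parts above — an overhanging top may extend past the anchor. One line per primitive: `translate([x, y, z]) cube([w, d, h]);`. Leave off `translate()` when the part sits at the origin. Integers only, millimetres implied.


translate([366, 441, 0]) cube([4760, 198, 2680]);
translate([366, 3173, 0]) cube([4760, 198, 2680]);
translate([366, 639, 0]) cube([198, 2534, 2680]);
translate([4928, 639, 0]) cube([198, 2534, 2680]);


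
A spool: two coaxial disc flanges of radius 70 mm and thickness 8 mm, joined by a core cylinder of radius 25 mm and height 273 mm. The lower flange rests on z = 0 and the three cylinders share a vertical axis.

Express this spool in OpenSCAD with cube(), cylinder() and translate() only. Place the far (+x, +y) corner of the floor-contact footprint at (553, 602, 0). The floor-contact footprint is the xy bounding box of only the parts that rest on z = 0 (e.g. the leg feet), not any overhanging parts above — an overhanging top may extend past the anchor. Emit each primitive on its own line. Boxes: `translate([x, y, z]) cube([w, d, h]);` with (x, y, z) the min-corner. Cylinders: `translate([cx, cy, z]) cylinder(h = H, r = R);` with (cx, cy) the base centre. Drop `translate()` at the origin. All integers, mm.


translate([483, 532, 0]) cylinder(h = 8, r = 70);
translate([483, 532, 8]) cylinder(h = 273, r = 25);
translate([483, 532, 281]) cylinder(h = 8, r = 70);


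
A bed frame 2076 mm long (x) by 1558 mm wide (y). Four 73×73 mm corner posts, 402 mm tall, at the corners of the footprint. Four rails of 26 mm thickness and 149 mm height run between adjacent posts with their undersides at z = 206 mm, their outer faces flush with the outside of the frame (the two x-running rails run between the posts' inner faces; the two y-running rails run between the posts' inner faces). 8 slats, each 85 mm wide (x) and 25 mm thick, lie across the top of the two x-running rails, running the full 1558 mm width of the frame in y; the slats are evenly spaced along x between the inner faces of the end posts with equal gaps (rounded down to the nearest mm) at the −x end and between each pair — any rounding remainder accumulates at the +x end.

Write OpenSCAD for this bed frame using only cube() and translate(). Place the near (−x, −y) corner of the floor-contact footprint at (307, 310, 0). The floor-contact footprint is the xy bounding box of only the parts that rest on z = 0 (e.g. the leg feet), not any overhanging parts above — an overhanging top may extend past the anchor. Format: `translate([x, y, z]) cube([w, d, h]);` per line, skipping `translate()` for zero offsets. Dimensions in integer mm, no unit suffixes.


translate([307, 310, 0]) cube([73, 73, 402]);
translate([307, 1795, 0]) cube([73, 73, 402]);
translate([2310, 310, 0]) cube([73, 73, 402]);
translate([2310, 1795, 0]) cube([73, 73, 402]);
translate([380, 310, 206]) cube([1930, 26, 149]);
translate([380, 1842, 206]) cube([1930, 26, 149]);
translate([307, 383, 206]) cube([26, 1412, 149]);
translate([2357, 383, 206]) cube([26, 1412, 149]);
translate([518, 310, 355]) cube([85, 1558, 25]);
translate([741, 310, 355]) cube([85, 1558, 25]);
translate([964, 310, 355]) cube([85, 1558, 25]);
translate([1187, 310, 355]) cube([85, 1558, 25]);
translate([1410, 310, 355]) cube([85, 1558, 25]);
translate([1633, 310, 355]) cube([85, 1558, 25]);
translate([1856, 310, 355]) cube([85, 1558, 25]);
translate([2079, 310, 355]) cube([85, 1558, 25]);


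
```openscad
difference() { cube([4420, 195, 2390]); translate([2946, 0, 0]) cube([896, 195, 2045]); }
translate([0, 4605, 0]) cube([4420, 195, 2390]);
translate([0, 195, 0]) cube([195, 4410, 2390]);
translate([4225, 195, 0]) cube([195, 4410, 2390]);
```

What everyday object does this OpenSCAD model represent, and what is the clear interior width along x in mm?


A single room. The interior width is 4030 mm.

Four walls enclosing a rectangle with a door in the front wall — a room. Outside width 4420 minus two 195 mm walls gives 4030 mm.


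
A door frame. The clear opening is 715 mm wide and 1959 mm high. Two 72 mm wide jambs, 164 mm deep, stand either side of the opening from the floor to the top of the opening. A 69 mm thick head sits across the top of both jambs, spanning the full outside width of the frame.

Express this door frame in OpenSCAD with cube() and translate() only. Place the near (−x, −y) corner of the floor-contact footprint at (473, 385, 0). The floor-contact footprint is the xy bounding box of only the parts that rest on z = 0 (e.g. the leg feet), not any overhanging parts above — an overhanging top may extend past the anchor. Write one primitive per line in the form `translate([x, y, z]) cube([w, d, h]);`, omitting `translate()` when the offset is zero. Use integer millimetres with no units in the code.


translate([473, 385, 0]) cube([72, 164, 1959]);
translate([1260, 385, 0]) cube([72, 164, 1959]);
translate([473, 385, 1959]) cube([859, 164, 69]);


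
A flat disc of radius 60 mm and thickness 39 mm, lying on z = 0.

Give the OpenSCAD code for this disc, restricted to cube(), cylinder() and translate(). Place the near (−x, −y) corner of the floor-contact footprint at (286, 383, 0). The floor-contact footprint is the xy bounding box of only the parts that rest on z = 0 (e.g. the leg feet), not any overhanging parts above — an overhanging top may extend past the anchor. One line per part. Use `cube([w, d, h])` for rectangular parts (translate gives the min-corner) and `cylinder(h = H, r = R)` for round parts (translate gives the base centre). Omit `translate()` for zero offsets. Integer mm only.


translate([346, 443, 0]) cylinder(h = 39, r = 60);


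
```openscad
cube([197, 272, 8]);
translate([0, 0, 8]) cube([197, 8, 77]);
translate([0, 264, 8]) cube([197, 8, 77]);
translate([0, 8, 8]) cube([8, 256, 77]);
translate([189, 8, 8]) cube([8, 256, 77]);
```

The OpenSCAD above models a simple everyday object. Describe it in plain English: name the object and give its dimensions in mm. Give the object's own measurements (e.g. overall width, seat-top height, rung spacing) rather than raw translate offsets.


An open-topped rectangular box: outside dimensions 197×272×85 mm, with a uniform wall and base thickness of 8 mm. The base is a full 197×272 slab on the floor; four walls sit on top of the base. The front and back walls (the −y and +y sides) span the full width; the two side walls fit between them.


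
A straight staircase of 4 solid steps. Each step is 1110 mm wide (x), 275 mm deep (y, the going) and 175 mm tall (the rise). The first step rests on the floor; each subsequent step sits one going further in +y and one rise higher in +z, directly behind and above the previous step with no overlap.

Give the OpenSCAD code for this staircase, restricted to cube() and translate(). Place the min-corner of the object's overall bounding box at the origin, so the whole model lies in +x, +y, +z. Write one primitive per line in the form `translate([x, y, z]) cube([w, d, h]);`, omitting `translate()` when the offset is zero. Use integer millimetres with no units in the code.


cube([1110, 275, 175]);
translate([0, 275, 175]) cube([1110, 275, 175]);
translate([0, 550, 350]) cube([1110, 275, 175]);
translate([0, 825, 525]) cube([1110, 275, 175]);


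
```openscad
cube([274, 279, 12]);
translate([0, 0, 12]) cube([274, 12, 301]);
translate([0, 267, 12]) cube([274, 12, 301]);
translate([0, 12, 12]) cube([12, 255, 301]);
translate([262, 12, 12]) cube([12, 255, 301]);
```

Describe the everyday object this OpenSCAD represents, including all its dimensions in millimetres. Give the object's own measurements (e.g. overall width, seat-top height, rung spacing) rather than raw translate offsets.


An open-topped rectangular box: outside dimensions 274×279×313 mm, with a uniform wall and base thickness of 12 mm. The base is a full 274×279 slab on the floor; four walls sit on top of the base. The front and back walls (the −y and +y sides) span the full width; the two side walls fit between them.


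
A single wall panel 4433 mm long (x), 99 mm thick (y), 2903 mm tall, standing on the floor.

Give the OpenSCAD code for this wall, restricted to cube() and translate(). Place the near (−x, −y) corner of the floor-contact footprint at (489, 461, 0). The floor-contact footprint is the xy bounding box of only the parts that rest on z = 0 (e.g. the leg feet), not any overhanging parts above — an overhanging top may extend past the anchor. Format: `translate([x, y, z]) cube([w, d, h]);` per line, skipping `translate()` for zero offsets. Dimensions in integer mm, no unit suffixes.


translate([489, 461, 0]) cube([4433, 99, 2903]);


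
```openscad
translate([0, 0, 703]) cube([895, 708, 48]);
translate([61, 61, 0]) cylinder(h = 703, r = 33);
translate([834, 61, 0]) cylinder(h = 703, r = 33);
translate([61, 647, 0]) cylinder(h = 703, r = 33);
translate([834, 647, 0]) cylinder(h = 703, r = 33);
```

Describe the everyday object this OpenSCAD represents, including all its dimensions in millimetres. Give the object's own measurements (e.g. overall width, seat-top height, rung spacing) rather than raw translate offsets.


A table: top 895 mm (x) × 708 mm (y), 48 mm thick, upper face at z = 751 mm, on four round legs of 66 mm diameter, each leg's bounding box inset 28 mm from the nearest pair of top edges from z = 0 to the bottom of the top.


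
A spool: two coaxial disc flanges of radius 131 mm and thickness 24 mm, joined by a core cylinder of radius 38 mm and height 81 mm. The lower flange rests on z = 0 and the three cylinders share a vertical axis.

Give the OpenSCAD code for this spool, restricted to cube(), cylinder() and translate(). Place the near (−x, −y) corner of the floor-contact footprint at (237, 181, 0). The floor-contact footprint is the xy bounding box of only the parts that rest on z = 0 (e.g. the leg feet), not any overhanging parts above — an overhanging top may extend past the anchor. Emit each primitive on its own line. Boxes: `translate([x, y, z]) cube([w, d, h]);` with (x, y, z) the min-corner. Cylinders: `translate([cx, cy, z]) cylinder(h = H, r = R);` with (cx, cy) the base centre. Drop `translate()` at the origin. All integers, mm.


translate([368, 312, 0]) cylinder(h = 24, r = 131);
translate([368, 312, 24]) cylinder(h = 81, r = 38);
translate([368, 312, 105]) cylinder(h = 24, r = 131);


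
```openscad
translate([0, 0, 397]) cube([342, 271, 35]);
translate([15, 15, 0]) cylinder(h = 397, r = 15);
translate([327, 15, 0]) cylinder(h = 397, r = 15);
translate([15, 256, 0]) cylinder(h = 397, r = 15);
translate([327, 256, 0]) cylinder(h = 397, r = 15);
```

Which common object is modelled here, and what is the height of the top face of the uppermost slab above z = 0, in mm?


A stool. The seat height is 432 mm.

A 342×271×35 slab at z = 397 on four corner cylinders — a stool. The seat top is 397 + 35 = 432 mm.


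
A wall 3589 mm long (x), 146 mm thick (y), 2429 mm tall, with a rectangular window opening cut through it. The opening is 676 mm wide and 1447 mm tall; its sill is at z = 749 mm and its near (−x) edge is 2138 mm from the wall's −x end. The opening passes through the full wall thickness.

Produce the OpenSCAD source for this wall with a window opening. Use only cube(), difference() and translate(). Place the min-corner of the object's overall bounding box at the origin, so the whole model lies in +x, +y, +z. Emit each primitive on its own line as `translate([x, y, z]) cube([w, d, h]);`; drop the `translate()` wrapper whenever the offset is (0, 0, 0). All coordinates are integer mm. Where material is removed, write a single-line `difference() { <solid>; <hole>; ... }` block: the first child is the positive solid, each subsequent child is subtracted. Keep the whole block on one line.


difference() { cube([3589, 146, 2429]); translate([2138, 0, 749]) cube([676, 146, 1447]); }


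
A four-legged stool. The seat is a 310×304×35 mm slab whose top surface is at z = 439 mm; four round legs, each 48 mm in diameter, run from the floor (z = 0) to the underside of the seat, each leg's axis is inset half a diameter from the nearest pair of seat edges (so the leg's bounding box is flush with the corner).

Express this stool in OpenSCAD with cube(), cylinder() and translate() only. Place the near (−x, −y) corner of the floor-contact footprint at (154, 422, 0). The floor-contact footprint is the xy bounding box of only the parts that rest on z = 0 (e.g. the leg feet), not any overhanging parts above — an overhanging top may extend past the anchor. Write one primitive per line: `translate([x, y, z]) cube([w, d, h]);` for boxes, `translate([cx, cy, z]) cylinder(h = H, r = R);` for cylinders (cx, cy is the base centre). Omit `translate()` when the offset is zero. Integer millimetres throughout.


translate([154, 422, 404]) cube([310, 304, 35]);
translate([178, 446, 0]) cylinder(h = 404, r = 24);
translate([440, 446, 0]) cylinder(h = 404, r = 24);
translate([178, 702, 0]) cylinder(h = 404, r = 24);
translate([440, 702, 0]) cylinder(h = 404, r = 24);


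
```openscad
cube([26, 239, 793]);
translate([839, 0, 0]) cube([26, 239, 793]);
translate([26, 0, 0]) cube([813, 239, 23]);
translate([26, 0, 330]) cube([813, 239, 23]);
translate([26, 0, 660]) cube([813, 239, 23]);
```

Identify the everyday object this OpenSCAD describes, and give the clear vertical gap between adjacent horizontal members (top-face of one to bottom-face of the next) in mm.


A bookshelf. The clear shelf gap is 307 mm.

Two tall side panels with 3 horizontal boards between them — a bookshelf. The first two shelf undersides are at z = 0 and z = 330; with shelf thickness 23, the clear gap is 330 − 0 − 23 = 307 mm.


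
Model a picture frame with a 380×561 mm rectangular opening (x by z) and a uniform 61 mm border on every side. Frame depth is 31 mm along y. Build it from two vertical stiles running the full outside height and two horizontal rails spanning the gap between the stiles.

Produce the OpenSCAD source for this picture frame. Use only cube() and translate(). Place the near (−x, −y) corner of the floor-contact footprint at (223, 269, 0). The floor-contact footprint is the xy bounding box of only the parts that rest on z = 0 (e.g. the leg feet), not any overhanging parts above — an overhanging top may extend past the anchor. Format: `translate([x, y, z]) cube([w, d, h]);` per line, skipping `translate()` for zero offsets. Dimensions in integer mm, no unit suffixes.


translate([223, 269, 0]) cube([61, 31, 683]);
translate([664, 269, 0]) cube([61, 31, 683]);
translate([284, 269, 0]) cube([380, 31, 61]);
translate([284, 269, 622]) cube([380, 31, 61]);


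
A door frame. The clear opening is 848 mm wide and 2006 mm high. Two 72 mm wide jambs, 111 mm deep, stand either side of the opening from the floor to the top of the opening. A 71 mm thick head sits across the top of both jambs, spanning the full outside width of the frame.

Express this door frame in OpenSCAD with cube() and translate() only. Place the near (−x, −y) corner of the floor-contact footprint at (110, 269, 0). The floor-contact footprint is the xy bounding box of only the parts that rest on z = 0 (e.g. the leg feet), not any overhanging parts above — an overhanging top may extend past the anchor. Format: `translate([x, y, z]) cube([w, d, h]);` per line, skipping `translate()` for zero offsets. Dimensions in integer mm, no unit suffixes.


translate([110, 269, 0]) cube([72, 111, 2006]);
translate([1030, 269, 0]) cube([72, 111, 2006]);
translate([110, 269, 2006]) cube([992, 111, 71]);


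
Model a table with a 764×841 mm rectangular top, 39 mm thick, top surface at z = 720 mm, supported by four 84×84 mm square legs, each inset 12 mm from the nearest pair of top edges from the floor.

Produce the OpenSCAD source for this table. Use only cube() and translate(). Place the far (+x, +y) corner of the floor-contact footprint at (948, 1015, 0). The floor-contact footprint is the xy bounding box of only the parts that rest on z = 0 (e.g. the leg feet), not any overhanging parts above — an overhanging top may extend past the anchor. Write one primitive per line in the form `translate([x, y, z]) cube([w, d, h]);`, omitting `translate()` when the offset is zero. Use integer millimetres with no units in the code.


translate([196, 186, 681]) cube([764, 841, 39]);
translate([208, 198, 0]) cube([84, 84, 681]);
translate([864, 198, 0]) cube([84, 84, 681]);
translate([208, 931, 0]) cube([84, 84, 681]);
translate([864, 931, 0]) cube([84, 84, 681]);


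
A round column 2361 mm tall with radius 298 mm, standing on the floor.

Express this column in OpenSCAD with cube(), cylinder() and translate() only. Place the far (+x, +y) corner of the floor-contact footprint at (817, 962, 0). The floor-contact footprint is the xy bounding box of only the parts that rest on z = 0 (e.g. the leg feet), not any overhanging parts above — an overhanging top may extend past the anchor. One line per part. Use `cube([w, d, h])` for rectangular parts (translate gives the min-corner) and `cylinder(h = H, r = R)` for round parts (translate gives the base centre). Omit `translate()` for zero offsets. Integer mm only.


translate([519, 664, 0]) cylinder(h = 2361, r = 298);


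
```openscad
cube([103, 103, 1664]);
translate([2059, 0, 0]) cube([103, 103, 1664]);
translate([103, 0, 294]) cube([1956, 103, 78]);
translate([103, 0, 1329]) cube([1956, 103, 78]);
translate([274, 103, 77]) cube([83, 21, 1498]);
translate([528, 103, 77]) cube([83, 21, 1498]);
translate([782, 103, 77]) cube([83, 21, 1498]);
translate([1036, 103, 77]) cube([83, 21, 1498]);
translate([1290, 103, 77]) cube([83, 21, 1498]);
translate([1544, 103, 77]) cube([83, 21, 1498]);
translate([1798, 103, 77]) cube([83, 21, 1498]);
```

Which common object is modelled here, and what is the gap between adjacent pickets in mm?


A fence section. The picket gap is 171 mm.

Two posts, two rails, 7 pickets — a fence section. Span 1956 mm holds 7 pickets of 83 mm with 8 equal gaps: ⌊(1956 − 7·83) / 8⌋ = 171 mm.


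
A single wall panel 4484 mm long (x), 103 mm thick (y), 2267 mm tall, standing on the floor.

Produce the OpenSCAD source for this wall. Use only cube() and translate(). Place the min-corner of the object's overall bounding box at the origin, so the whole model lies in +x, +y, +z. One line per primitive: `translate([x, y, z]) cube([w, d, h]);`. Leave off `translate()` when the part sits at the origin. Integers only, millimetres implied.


cube([4484, 103, 2267]);


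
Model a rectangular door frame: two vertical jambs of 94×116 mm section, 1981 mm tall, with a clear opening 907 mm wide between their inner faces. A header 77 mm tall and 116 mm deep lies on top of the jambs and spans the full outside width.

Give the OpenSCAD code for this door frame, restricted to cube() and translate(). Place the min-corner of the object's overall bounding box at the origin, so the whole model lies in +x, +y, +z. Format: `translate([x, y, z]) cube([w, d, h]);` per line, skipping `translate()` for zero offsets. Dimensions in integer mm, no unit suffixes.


cube([94, 116, 1981]);
translate([1001, 0, 0]) cube([94, 116, 1981]);
translate([0, 0, 1981]) cube([1095, 116, 77]);


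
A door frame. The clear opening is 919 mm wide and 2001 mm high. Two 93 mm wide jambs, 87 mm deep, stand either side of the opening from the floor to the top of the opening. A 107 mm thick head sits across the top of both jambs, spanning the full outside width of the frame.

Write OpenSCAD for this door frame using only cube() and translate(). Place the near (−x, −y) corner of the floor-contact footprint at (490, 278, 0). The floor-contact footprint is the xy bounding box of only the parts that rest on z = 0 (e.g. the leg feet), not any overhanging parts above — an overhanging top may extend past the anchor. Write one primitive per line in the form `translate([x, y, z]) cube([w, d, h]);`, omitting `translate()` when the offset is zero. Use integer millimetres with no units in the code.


translate([490, 278, 0]) cube([93, 87, 2001]);
translate([1502, 278, 0]) cube([93, 87, 2001]);
translate([490, 278, 2001]) cube([1105, 87, 107]);


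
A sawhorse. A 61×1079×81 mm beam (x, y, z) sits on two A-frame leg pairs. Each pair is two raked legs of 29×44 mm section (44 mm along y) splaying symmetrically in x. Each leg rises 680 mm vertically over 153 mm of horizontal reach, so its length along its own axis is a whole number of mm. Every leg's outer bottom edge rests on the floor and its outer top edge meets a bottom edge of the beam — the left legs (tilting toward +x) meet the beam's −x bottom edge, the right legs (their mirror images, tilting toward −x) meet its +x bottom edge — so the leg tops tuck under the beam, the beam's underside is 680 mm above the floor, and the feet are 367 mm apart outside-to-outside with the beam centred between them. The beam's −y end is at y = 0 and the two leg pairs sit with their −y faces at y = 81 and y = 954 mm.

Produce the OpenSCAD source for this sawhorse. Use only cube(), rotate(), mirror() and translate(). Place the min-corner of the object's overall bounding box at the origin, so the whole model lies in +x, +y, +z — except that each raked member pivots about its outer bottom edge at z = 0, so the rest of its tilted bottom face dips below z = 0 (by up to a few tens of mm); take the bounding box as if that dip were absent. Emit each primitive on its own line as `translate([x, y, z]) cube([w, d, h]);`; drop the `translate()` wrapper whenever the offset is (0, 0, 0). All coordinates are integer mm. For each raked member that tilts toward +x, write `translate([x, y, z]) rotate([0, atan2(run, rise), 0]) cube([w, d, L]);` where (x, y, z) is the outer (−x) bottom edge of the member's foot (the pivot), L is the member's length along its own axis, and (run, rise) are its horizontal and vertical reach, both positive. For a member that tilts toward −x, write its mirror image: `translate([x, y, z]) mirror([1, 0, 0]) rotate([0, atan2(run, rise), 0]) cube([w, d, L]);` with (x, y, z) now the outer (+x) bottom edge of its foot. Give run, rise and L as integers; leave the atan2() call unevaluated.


translate([153, 0, 680]) cube([61, 1079, 81]);
translate([0, 81, 0]) rotate([0, atan2(153, 680), 0]) cube([29, 44, 697]);
translate([367, 81, 0]) mirror([1, 0, 0]) rotate([0, atan2(153, 680), 0]) cube([29, 44, 697]);
translate([0, 954, 0]) rotate([0, atan2(153, 680), 0]) cube([29, 44, 697]);
translate([367, 954, 0]) mirror([1, 0, 0]) rotate([0, atan2(153, 680), 0]) cube([29, 44, 697]);


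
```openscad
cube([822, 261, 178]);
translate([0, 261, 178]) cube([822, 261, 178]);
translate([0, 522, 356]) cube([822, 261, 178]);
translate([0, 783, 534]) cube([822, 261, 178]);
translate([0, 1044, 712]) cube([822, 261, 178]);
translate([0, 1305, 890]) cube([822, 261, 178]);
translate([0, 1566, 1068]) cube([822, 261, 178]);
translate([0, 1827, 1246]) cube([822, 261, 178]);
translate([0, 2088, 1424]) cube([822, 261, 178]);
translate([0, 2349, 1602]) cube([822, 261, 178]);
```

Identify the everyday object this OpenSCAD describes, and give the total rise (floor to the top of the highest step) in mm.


A staircase. The total rise is 1780 mm.

10 identical blocks, each offset up and back from the previous — a staircase. Each step is 178 mm tall and there are 10 of them, so the total rise is 10 × 178 = 1780 mm.


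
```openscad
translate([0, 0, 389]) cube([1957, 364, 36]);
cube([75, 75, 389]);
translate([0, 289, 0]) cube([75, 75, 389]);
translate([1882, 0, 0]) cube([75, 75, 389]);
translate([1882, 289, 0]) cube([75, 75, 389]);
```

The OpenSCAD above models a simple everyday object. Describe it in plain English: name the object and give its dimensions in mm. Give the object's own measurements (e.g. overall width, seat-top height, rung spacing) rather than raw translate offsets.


A bench: a 1957×364 mm seat slab, 36 mm thick, top at z = 425 mm, on four 75×75 mm square legs flush with the seat corners and standing on z = 0.


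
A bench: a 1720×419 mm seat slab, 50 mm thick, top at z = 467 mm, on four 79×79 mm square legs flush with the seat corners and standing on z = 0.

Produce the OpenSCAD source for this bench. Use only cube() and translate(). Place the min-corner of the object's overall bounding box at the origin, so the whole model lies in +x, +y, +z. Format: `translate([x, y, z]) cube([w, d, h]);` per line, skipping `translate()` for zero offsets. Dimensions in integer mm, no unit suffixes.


translate([0, 0, 417]) cube([1720, 419, 50]);
cube([79, 79, 417]);
translate([0, 340, 0]) cube([79, 79, 417]);
translate([1641, 0, 0]) cube([79, 79, 417]);
translate([1641, 340, 0]) cube([79, 79, 417]);


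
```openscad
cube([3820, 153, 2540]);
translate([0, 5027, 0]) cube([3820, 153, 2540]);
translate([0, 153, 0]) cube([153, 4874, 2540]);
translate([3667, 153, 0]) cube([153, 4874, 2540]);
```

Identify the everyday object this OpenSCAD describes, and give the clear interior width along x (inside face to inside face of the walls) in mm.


A house (or room) frame. The interior width is 3514 mm.

Four 2540 mm walls enclosing a rectangle with no floor or roof — a room or house frame. Outside width is 3820 mm and wall thickness is 153 mm, so the interior width is 3820 − 2 × 153 = 3514 mm.


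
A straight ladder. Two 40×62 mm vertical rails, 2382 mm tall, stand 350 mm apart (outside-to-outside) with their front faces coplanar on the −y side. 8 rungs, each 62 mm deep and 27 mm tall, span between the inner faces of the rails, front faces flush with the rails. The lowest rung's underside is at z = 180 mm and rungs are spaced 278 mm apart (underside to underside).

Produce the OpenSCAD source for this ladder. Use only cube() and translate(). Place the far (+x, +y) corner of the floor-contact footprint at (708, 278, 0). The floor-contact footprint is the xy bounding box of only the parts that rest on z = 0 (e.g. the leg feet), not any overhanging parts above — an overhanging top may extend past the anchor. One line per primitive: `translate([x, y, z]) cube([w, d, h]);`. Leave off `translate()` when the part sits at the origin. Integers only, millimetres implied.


// rung span = 350 - 2*40 = 270
// rung[k] z = 180 + k*278
translate([358, 216, 0]) cube([40, 62, 2382]);
translate([668, 216, 0]) cube([40, 62, 2382]);
translate([398, 216, 180]) cube([270, 62, 27]);
translate([398, 216, 458]) cube([270, 62, 27]);
translate([398, 216, 736]) cube([270, 62, 27]);
translate([398, 216, 1014]) cube([270, 62, 27]);
translate([398, 216, 1292]) cube([270, 62, 27]);
translate([398, 216, 1570]) cube([270, 62, 27]);
translate([398, 216, 1848]) cube([270, 62, 27]);
translate([398, 216, 2126]) cube([270, 62, 27]);


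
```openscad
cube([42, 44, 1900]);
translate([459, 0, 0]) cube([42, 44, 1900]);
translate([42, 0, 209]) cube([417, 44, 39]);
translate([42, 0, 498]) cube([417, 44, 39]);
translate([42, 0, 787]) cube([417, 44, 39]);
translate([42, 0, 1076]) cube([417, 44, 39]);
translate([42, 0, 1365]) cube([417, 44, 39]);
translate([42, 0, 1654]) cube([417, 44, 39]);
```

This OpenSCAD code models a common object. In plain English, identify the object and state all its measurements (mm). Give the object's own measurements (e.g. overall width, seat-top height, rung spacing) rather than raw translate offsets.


A straight ladder. Two 42×44 mm vertical rails, 1900 mm tall, stand 501 mm apart (outside-to-outside) with their front faces coplanar on the −y side. 6 rungs, each 44 mm deep and 39 mm tall, span between the inner faces of the rails, front faces flush with the rails. The lowest rung's underside is at z = 209 mm and rungs are spaced 289 mm apart (underside to underside).


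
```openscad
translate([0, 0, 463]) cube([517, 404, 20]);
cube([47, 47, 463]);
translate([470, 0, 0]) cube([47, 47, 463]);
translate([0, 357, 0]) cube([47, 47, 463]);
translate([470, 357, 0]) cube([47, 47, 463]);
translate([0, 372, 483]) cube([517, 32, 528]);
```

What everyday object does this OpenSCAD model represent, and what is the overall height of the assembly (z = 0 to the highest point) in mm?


A chair. The overall height is 1011 mm.

A slab on four corner posts with a tall panel at the back — a chair. The seat slab sits at z = 463 with thickness 20, and the 528 mm backrest starts at the seat top, so the overall height is 463 + 20 + 528 = 1011 mm.


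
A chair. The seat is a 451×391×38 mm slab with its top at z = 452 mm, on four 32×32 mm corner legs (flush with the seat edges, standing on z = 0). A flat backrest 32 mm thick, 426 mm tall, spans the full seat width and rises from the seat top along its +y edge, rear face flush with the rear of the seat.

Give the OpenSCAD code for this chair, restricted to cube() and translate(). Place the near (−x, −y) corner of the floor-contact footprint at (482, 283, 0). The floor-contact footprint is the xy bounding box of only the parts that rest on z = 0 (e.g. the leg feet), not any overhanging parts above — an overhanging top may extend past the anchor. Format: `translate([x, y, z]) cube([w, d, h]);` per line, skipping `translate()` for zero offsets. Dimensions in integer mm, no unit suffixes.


translate([482, 283, 414]) cube([451, 391, 38]);
translate([482, 283, 0]) cube([32, 32, 414]);
translate([901, 283, 0]) cube([32, 32, 414]);
translate([482, 642, 0]) cube([32, 32, 414]);
translate([901, 642, 0]) cube([32, 32, 414]);
translate([482, 642, 452]) cube([451, 32, 426]);


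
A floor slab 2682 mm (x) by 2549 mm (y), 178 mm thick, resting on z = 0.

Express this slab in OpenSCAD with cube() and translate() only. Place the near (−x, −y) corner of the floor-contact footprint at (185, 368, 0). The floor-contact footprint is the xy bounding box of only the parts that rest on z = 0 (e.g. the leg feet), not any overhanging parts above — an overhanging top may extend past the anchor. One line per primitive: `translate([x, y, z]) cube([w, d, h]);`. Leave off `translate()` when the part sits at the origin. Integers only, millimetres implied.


translate([185, 368, 0]) cube([2682, 2549, 178]);


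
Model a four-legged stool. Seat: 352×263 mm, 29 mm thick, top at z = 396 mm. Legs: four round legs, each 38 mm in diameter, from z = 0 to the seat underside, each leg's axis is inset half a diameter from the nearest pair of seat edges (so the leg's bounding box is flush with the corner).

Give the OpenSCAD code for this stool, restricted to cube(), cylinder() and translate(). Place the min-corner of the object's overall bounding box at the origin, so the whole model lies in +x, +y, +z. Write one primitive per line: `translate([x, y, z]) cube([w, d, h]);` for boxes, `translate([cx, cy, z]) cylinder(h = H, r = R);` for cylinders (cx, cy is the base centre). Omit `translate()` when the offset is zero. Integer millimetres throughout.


translate([0, 0, 367]) cube([352, 263, 29]);
translate([19, 19, 0]) cylinder(h = 367, r = 19);
translate([333, 19, 0]) cylinder(h = 367, r = 19);
translate([19, 244, 0]) cylinder(h = 367, r = 19);
translate([333, 244, 0]) cylinder(h = 367, r = 19);


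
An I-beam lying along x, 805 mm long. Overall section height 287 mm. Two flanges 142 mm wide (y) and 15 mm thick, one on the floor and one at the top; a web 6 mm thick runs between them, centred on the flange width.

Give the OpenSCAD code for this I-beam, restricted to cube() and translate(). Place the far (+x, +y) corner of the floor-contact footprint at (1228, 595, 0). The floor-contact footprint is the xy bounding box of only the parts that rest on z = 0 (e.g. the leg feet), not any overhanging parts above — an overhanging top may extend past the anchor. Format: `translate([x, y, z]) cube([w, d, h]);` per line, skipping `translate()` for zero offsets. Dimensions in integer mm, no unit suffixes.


translate([423, 453, 0]) cube([805, 142, 15]);
translate([423, 521, 15]) cube([805, 6, 257]);
translate([423, 453, 272]) cube([805, 142, 15]);


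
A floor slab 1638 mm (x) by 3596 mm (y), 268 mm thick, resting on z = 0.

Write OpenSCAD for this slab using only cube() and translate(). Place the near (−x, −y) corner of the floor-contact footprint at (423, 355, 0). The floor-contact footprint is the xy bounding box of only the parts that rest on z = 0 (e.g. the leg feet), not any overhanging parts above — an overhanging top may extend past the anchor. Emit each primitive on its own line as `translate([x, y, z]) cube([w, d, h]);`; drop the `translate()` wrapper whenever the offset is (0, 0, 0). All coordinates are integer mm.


translate([423, 355, 0]) cube([1638, 3596, 268]);


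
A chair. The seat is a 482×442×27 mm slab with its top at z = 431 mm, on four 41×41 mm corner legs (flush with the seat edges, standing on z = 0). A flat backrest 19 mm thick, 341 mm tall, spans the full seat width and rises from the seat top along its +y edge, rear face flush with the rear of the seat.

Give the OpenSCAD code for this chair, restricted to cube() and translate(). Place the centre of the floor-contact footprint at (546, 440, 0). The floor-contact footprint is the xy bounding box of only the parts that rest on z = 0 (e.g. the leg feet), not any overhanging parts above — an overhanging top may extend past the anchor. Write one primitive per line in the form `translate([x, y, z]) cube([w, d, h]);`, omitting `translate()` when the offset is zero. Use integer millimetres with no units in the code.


translate([305, 219, 404]) cube([482, 442, 27]);
translate([305, 219, 0]) cube([41, 41, 404]);
translate([746, 219, 0]) cube([41, 41, 404]);
translate([305, 620, 0]) cube([41, 41, 404]);
translate([746, 620, 0]) cube([41, 41, 404]);
translate([305, 642, 431]) cube([482, 19, 341]);


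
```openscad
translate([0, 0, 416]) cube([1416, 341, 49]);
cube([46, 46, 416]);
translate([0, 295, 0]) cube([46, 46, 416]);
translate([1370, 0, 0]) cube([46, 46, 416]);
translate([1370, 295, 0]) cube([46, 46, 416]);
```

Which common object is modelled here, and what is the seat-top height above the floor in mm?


A bench. The seat-top height is 465 mm.

A long slab on four corner posts — a bench. The slab sits at z = 416 with thickness 49, so the top is 416 + 49 = 465 mm.
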